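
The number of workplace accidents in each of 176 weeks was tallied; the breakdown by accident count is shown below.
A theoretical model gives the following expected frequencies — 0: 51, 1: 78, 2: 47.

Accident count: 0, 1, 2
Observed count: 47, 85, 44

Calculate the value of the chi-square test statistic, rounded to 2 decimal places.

1.13

χ² = (47−51)²/51 + (85−78)²/78 + (44−47)²/47
   = 0.314 + 0.628 + 0.191
Sum = 1.13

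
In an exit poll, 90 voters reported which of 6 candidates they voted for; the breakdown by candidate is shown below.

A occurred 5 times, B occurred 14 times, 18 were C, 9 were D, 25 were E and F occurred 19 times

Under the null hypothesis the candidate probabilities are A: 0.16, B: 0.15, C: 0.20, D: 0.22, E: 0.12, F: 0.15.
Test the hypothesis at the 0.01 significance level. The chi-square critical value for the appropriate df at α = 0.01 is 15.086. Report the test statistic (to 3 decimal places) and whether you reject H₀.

32.957; reject

Expected counts E_i = n·p_i: 90×0.16 = 14.4, 90×0.15 = 13.5, 90×0.20 = 18, 90×0.22 = 19.8, 90×0.12 = 10.8, 90×0.15 = 13.5.
cat         O        E   (O−E)²/E
A           5     14.4     6.1361
B          14     13.5     0.0185
C          18       18     0.0000
D           9     19.8     5.8909
E          25     10.8    18.6704
F          19     13.5     2.2407
Sum = 32.957
df = 5. Since 32.957 > 15.086, we reject H₀.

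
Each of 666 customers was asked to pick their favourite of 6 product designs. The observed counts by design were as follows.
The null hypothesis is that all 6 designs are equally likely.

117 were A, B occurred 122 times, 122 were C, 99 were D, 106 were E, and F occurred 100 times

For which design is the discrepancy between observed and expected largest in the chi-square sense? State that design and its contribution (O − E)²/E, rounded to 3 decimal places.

Under H₀ each category has probability 1/6, so each expected count is 666/6 = 111.
cat         O        E   (O−E)²/E
A         117      111     0.3243
B         122      111     1.0901
C         122      111     1.0901
D          99      111     1.2973
E         106      111     0.2252
F         100      111     1.0901
The largest term is for D: 1.297.

D, 1.297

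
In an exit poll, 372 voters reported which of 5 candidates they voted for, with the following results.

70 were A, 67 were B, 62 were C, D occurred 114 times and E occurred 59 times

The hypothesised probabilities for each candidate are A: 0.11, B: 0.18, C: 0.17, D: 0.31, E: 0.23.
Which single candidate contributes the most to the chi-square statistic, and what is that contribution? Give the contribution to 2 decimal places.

A, 20.67

Expected counts E_i = n·p_i: 372×0.11 = 40.92, 372×0.18 = 66.96, 372×0.17 = 63.24, 372×0.31 = 115.32, 372×0.23 = 85.56.
A: (70 − 40.92)²/40.92 = 845.6464/40.92 = 20.666
B: (67 − 66.96)²/66.96 = 0.0016/66.96 = 0.000
C: (62 − 63.24)²/63.24 = 1.5376/63.24 = 0.024
D: (114 − 115.32)²/115.32 = 1.7424/115.32 = 0.015
E: (59 − 85.56)²/85.56 = 705.4336/85.56 = 8.245
The largest term is for A: 20.67.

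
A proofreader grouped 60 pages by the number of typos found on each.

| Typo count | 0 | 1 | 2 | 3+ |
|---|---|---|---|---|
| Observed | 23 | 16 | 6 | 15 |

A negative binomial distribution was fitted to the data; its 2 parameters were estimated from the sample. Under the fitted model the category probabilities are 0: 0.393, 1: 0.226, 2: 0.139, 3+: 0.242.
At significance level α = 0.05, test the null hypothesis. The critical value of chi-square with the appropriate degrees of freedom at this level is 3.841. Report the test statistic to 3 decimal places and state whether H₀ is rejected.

1.126; do not reject

Expected counts E_i = n·p_i: 60×0.393 = 23.58, 60×0.226 = 13.56, 60×0.139 = 8.34, 60×0.242 = 14.52.
χ² = (23−23.58)²/23.58 + (16−13.56)²/13.56 + (6−8.34)²/8.34 + (15−14.52)²/14.52
   = 0.0143 + 0.4391 + 0.6565 + 0.0159
Sum = 1.126
df = 1. Since 1.126 < 3.841, we do not reject H₀.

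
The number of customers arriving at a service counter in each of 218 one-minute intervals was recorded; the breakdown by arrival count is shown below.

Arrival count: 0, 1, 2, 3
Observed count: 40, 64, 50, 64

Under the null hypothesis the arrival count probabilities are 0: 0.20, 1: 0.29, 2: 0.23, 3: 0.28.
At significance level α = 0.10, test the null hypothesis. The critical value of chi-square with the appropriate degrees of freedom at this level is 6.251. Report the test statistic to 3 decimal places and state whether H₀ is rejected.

Expected counts E_i = n·p_i: 218×0.20 = 43.6, 218×0.29 = 63.22, 218×0.23 = 50.14, 218×0.28 = 61.04.
χ² = (40−43.6)²/43.6 + (64−63.22)²/63.22 + (50−50.14)²/50.14 + (64−61.04)²/61.04
   = 0.2972 + 0.0096 + 0.0004 + 0.1435
Sum = 0.451
df = 3. Since 0.451 < 6.251, we do not reject H₀.

0.451; do not reject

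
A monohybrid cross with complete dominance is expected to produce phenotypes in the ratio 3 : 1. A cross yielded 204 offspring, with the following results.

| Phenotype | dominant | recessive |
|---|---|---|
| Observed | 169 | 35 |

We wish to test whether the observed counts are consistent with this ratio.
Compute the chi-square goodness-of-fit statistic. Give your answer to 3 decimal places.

6.693

Ratio total = 4. Expected counts: 204×3/4 = 153, 204×1/4 = 51.
dominant: (169 − 153)²/153 = 256/153 = 1.6732
recessive: (35 − 51)²/51 = 256/51 = 5.0196
Sum = 6.693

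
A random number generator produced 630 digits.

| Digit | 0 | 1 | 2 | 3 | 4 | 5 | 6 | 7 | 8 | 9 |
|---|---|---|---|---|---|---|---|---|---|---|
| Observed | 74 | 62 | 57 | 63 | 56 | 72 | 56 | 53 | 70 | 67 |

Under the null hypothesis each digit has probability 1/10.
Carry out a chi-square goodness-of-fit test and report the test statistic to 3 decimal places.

Expected count for each of the 10 categories: 630/10 = 63.
χ² = (74−63)²/63 + (62−63)²/63 + (57−63)²/63 + (63−63)²/63 + (56−63)²/63 + (72−63)²/63 + (56−63)²/63 + (53−63)²/63 + (70−63)²/63 + (67−63)²/63
   = 1.9206 + 0.0159 + 0.5714 + 0.0000 + 0.7778 + 1.2857 + 0.7778 + 1.5873 + 0.7778 + 0.2540
Sum = 7.968

7.968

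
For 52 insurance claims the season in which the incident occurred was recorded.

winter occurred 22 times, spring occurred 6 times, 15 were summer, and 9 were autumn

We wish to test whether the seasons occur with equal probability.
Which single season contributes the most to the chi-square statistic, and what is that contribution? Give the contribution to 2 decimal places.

winter, 6.23

Expected count for each of the 4 categories: 52/4 = 13.
χ² = (22−13)²/13 + (6−13)²/13 + (15−13)²/13 + (9−13)²/13
   = 6.231 + 3.769 + 0.308 + 1.231
The largest term is for winter: 6.23.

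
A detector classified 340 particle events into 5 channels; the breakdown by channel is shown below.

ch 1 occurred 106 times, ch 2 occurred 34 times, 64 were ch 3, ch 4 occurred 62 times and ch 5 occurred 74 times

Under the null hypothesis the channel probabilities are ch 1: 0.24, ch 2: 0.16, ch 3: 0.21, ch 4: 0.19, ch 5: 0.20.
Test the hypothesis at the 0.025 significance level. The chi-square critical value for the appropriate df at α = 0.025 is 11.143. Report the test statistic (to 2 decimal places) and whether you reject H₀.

16.35; reject

Expected counts E_i = n·p_i: 340×0.24 = 81.6, 340×0.16 = 54.4, 340×0.21 = 71.4, 340×0.19 = 64.6, 340×0.20 = 68.
cat         O        E   (O−E)²/E
ch 1      106     81.6      7.296
ch 2       34     54.4      7.650
ch 3       64     71.4      0.767
ch 4       62     64.6      0.105
ch 5       74       68      0.529
Sum = 16.35
df = 4. Since 16.35 > 11.143, we reject H₀.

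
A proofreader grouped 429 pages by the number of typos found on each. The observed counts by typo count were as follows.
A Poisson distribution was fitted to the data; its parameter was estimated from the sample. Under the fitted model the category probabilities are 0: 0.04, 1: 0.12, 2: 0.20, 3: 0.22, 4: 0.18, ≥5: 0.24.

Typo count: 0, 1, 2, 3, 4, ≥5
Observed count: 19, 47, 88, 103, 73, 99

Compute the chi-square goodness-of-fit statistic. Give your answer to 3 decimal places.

1.814

Expected counts E_i = n·p_i: 429×0.04 = 17.16, 429×0.12 = 51.48, 429×0.20 = 85.8, 429×0.22 = 94.38, 429×0.18 = 77.22, 429×0.24 = 102.96.
χ² = (19−17.16)²/17.16 + (47−51.48)²/51.48 + (88−85.8)²/85.8 + (103−94.38)²/94.38 + (73−77.22)²/77.22 + (99−102.96)²/102.96
   = 0.1973 + 0.3899 + 0.0564 + 0.7873 + 0.2306 + 0.1523
Sum = 1.814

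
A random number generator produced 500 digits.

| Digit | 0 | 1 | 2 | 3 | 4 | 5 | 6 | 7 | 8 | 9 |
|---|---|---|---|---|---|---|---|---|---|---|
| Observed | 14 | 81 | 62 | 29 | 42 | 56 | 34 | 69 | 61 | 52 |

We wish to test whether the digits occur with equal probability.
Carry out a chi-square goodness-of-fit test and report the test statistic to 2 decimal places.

73.68

Expected count for each of the 10 categories: 500/10 = 50.
0: (14 − 50)²/50 = 1296/50 = 25.920
1: (81 − 50)²/50 = 961/50 = 19.220
2: (62 − 50)²/50 = 144/50 = 2.880
3: (29 − 50)²/50 = 441/50 = 8.820
4: (42 − 50)²/50 = 64/50 = 1.280
5: (56 − 50)²/50 = 36/50 = 0.720
6: (34 − 50)²/50 = 256/50 = 5.120
7: (69 − 50)²/50 = 361/50 = 7.220
8: (61 − 50)²/50 = 121/50 = 2.420
9: (52 − 50)²/50 = 4/50 = 0.080
Sum = 73.68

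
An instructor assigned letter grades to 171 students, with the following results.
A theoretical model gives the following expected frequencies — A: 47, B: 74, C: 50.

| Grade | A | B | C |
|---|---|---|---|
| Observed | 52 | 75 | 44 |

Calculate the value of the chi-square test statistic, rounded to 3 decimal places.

χ² = (52−47)²/47 + (75−74)²/74 + (44−50)²/50
   = 0.5319 + 0.0135 + 0.7200
Sum = 1.265

1.265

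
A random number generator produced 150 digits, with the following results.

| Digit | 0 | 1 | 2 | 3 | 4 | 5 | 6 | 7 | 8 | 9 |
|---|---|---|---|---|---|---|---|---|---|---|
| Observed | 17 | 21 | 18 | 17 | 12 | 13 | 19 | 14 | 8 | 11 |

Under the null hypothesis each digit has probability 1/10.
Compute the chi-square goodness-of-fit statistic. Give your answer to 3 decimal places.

Under H₀ each category has probability 1/10, so each expected count is 150/10 = 15.
cat         O        E   (O−E)²/E
0          17       15     0.2667
1          21       15     2.4000
2          18       15     0.6000
3          17       15     0.2667
4          12       15     0.6000
5          13       15     0.2667
6          19       15     1.0667
7          14       15     0.0667
8           8       15     3.2667
9          11       15     1.0667
Sum = 9.867

9.867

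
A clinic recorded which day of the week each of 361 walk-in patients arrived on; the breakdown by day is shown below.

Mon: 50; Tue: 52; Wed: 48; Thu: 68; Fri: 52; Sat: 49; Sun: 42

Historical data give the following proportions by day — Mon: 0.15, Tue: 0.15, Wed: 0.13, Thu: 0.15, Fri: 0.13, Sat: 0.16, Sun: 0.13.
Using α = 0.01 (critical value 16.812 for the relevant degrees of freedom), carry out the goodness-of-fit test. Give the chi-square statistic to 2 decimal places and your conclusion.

6.36; do not reject

Expected counts E_i = n·p_i: 361×0.15 = 54.15, 361×0.15 = 54.15, 361×0.13 = 46.93, 361×0.15 = 54.15, 361×0.13 = 46.93, 361×0.16 = 57.76, 361×0.13 = 46.93.
χ² = (50−54.15)²/54.15 + (52−54.15)²/54.15 + (48−46.93)²/46.93 + (68−54.15)²/54.15 + (52−46.93)²/46.93 + (49−57.76)²/57.76 + (42−46.93)²/46.93
   = 0.318 + 0.085 + 0.024 + 3.542 + 0.548 + 1.329 + 0.518
Sum = 6.36
df = 6. Since 6.36 < 16.812, we do not reject H₀.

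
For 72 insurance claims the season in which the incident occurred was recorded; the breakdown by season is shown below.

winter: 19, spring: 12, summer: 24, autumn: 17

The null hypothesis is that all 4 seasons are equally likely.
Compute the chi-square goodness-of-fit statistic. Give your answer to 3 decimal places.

4.111

Under H₀ each category has probability 1/4, so each expected count is 72/4 = 18.
winter: (19 − 18)²/18 = 1/18 = 0.0556
spring: (12 − 18)²/18 = 36/18 = 2.0000
summer: (24 − 18)²/18 = 36/18 = 2.0000
autumn: (17 − 18)²/18 = 1/18 = 0.0556
Sum = 4.111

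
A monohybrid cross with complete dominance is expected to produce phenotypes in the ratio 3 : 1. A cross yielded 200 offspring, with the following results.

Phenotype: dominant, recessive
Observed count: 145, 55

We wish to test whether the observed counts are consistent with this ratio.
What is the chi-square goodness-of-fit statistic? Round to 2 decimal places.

0.67

Ratio total = 4. Expected counts: 200×3/4 = 150, 200×1/4 = 50.
dominant: (145 − 150)²/150 = 25/150 = 0.167
recessive: (55 − 50)²/50 = 25/50 = 0.500
Sum = 0.67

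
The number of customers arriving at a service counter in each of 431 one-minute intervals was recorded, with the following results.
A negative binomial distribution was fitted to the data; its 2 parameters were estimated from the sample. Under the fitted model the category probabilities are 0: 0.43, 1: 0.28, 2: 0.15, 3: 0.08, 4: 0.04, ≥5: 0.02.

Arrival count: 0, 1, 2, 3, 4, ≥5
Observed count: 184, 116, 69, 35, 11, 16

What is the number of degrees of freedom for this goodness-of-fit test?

There are k = 6 categories and 2 parameters estimated from the data, so df = 6 − 1 − 2 = 3.

3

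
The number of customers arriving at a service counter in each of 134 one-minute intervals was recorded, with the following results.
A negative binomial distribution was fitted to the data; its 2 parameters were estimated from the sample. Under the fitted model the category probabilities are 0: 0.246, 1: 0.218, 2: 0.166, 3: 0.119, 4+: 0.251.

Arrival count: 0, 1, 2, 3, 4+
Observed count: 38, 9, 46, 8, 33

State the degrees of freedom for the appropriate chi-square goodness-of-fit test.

2

There are k = 5 categories and 2 parameters estimated from the data, so df = 5 − 1 − 2 = 2.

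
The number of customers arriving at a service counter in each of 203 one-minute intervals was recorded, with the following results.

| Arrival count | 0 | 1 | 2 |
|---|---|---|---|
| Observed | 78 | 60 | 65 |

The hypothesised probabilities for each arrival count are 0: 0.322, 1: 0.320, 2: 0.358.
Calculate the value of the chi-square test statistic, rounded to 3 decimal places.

3.631

Expected counts E_i = n·p_i: 203×0.322 = 65.366, 203×0.320 = 64.96, 203×0.358 = 72.674.
cat         O        E   (O−E)²/E
0          78   65.366     2.4419
1          60    64.96     0.3787
2          65   72.674     0.8103
Sum = 3.631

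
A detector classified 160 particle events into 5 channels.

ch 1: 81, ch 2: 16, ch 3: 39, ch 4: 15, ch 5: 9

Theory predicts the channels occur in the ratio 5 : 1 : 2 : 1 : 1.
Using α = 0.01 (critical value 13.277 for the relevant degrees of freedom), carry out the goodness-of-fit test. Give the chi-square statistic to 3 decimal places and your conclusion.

Ratio total = 10. Expected counts: 160×5/10 = 80, 160×1/10 = 16, 160×2/10 = 32, 160×1/10 = 16, 160×1/10 = 16.
χ² = (81−80)²/80 + (16−16)²/16 + (39−32)²/32 + (15−16)²/16 + (9−16)²/16
   = 0.0125 + 0.0000 + 1.5313 + 0.0625 + 3.0625
Sum = 4.669
df = 4. Since 4.669 < 13.277, we do not reject H₀.

4.669; do not reject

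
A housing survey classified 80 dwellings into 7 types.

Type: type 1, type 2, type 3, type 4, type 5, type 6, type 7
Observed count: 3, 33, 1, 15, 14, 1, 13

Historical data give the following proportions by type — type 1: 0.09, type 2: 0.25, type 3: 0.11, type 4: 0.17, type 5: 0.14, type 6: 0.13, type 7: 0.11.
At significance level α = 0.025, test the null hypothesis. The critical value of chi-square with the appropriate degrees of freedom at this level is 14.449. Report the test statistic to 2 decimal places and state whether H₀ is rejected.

29.16; reject

Expected counts E_i = n·p_i: 80×0.09 = 7.2, 80×0.25 = 20, 80×0.11 = 8.8, 80×0.17 = 13.6, 80×0.14 = 11.2, 80×0.13 = 10.4, 80×0.11 = 8.8.
χ² = (3−7.2)²/7.2 + (33−20)²/20 + (1−8.8)²/8.8 + (15−13.6)²/13.6 + (14−11.2)²/11.2 + (1−10.4)²/10.4 + (13−8.8)²/8.8
   = 2.450 + 8.450 + 6.914 + 0.144 + 0.700 + 8.496 + 2.005
Sum = 29.16
df = 6. Since 29.16 > 14.449, we reject H₀.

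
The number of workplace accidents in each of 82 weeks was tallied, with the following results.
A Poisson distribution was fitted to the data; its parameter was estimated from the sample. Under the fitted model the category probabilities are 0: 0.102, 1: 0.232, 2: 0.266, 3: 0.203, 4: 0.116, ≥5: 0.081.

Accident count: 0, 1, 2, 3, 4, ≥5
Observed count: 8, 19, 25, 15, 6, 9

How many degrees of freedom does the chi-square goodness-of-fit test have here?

There are k = 6 categories and 1 parameter estimated from the data, so df = 6 − 1 − 1 = 4.

4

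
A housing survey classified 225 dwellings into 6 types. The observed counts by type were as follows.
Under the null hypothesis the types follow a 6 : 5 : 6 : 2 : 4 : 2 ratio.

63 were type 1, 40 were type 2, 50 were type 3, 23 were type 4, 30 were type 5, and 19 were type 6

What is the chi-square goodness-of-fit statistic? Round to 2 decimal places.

4.80

Ratio total = 25. Expected counts: 225×6/25 = 54, 225×5/25 = 45, 225×6/25 = 54, 225×2/25 = 18, 225×4/25 = 36, 225×2/25 = 18.
type 1: (63 − 54)²/54 = 81/54 = 1.500
type 2: (40 − 45)²/45 = 25/45 = 0.556
type 3: (50 − 54)²/54 = 16/54 = 0.296
type 4: (23 − 18)²/18 = 25/18 = 1.389
type 5: (30 − 36)²/36 = 36/36 = 1.000
type 6: (19 − 18)²/18 = 1/18 = 0.056
Sum = 4.80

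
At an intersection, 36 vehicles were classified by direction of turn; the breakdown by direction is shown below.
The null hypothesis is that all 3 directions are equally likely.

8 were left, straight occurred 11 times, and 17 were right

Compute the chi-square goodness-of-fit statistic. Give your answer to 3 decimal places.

Under H₀ each category has probability 1/3, so each expected count is 36/3 = 12.
cat           O        E   (O−E)²/E
left          8       12     1.3333
straight     11       12     0.0833
right        17       12     2.0833
Sum = 3.500

3.500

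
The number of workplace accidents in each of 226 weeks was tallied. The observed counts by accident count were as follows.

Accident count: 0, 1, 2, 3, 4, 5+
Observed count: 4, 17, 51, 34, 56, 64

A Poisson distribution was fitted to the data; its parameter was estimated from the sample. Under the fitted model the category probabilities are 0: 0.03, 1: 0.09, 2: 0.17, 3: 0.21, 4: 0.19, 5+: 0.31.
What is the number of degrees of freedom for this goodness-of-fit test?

4

There are k = 6 categories and 1 parameter estimated from the data, so df = 6 − 1 − 1 = 4.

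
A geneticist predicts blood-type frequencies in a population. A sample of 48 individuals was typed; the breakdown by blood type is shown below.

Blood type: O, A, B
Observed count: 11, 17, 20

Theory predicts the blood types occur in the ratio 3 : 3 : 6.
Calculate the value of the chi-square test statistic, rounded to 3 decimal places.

Ratio total = 12. Expected counts: 48×3/12 = 12, 48×3/12 = 12, 48×6/12 = 24.
O: (11 − 12)²/12 = 1/12 = 0.0833
A: (17 − 12)²/12 = 25/12 = 2.0833
B: (20 − 24)²/24 = 16/24 = 0.6667
Sum = 2.833

2.833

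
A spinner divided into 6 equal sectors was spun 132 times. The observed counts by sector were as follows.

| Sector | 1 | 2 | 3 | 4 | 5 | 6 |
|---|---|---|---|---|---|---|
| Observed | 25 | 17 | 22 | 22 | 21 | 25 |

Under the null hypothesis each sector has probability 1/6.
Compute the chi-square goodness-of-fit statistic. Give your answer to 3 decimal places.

2.000

Under H₀ each category has probability 1/6, so each expected count is 132/6 = 22.
1: (25 − 22)²/22 = 9/22 = 0.4091
2: (17 − 22)²/22 = 25/22 = 1.1364
3: (22 − 22)²/22 = 0/22 = 0.0000
4: (22 − 22)²/22 = 0/22 = 0.0000
5: (21 − 22)²/22 = 1/22 = 0.0455
6: (25 − 22)²/22 = 9/22 = 0.4091
Sum = 2.000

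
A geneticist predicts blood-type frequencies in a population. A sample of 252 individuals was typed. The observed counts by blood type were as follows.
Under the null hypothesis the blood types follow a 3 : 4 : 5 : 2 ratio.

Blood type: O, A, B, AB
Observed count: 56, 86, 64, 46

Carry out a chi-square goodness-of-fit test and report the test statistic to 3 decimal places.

Ratio total = 14. Expected counts: 252×3/14 = 54, 252×4/14 = 72, 252×5/14 = 90, 252×2/14 = 36.
cat         O        E   (O−E)²/E
O          56       54     0.0741
A          86       72     2.7222
B          64       90     7.5111
AB         46       36     2.7778
Sum = 13.085

13.085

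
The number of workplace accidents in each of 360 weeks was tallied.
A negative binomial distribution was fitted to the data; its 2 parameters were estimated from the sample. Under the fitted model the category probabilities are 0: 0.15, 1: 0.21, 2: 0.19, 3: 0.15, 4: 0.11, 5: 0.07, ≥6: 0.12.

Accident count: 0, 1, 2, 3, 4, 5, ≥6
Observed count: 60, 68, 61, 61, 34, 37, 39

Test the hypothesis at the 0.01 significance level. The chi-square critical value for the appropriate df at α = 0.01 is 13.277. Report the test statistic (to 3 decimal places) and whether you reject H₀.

9.864; do not reject

Expected counts E_i = n·p_i: 360×0.15 = 54, 360×0.21 = 75.6, 360×0.19 = 68.4, 360×0.15 = 54, 360×0.11 = 39.6, 360×0.07 = 25.2, 360×0.12 = 43.2.
cat         O        E   (O−E)²/E
0          60       54     0.6667
1          68     75.6     0.7640
2          61     68.4     0.8006
3          61       54     0.9074
4          34     39.6     0.7919
5          37     25.2     5.5254
≥6         39     43.2     0.4083
Sum = 9.864
df = 4. Since 9.864 < 13.277, we do not reject H₀.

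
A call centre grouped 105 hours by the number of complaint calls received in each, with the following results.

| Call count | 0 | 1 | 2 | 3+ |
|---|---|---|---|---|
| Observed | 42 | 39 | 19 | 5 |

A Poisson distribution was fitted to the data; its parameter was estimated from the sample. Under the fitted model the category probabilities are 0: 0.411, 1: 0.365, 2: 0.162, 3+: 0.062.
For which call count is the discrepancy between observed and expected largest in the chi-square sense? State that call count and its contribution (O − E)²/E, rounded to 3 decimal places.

3+, 0.350

Expected counts E_i = n·p_i: 105×0.411 = 43.155, 105×0.365 = 38.325, 105×0.162 = 17.01, 105×0.062 = 6.51.
χ² = (42−43.155)²/43.155 + (39−38.325)²/38.325 + (19−17.01)²/17.01 + (5−6.51)²/6.51
   = 0.0309 + 0.0119 + 0.2328 + 0.3502
The largest term is for 3+: 0.350.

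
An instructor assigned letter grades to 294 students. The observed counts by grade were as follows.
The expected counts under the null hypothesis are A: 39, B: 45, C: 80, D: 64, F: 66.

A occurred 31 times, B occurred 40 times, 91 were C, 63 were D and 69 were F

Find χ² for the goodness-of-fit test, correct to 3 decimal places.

3.861

χ² = (31−39)²/39 + (40−45)²/45 + (91−80)²/80 + (63−64)²/64 + (69−66)²/66
   = 1.6410 + 0.5556 + 1.5125 + 0.0156 + 0.1364
Sum = 3.861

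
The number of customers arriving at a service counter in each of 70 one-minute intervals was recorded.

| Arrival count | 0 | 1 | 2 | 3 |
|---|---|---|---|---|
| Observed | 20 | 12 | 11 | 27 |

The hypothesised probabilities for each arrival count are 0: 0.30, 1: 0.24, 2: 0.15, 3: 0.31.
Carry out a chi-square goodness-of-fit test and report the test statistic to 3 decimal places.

2.737

Expected counts E_i = n·p_i: 70×0.30 = 21, 70×0.24 = 16.8, 70×0.15 = 10.5, 70×0.31 = 21.7.
0: (20 − 21)²/21 = 1/21 = 0.0476
1: (12 − 16.8)²/16.8 = 23.04/16.8 = 1.3714
2: (11 − 10.5)²/10.5 = 0.25/10.5 = 0.0238
3: (27 − 21.7)²/21.7 = 28.09/21.7 = 1.2945
Sum = 2.737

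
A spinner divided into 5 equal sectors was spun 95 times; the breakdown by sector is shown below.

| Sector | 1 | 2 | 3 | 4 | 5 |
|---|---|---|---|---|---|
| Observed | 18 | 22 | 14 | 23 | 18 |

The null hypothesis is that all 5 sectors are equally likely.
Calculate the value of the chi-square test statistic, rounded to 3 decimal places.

Under H₀ each category has probability 1/5, so each expected count is 95/5 = 19.
cat         O        E   (O−E)²/E
1          18       19     0.0526
2          22       19     0.4737
3          14       19     1.3158
4          23       19     0.8421
5          18       19     0.0526
Sum = 2.737

2.737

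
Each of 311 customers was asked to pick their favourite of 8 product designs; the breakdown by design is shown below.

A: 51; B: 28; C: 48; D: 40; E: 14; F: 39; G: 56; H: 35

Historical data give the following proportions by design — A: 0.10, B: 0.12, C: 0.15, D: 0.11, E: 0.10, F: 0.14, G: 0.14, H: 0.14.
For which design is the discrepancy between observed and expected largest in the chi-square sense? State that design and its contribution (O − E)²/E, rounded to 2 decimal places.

A, 12.73

Expected counts E_i = n·p_i: 311×0.10 = 31.1, 311×0.12 = 37.32, 311×0.15 = 46.65, 311×0.11 = 34.21, 311×0.10 = 31.1, 311×0.14 = 43.54, 311×0.14 = 43.54, 311×0.14 = 43.54.
χ² = (51−31.1)²/31.1 + (28−37.32)²/37.32 + (48−46.65)²/46.65 + (40−34.21)²/34.21 + (14−31.1)²/31.1 + (39−43.54)²/43.54 + (56−43.54)²/43.54 + (35−43.54)²/43.54
   = 12.733 + 2.328 + 0.039 + 0.980 + 9.402 + 0.473 + 3.566 + 1.675
The largest term is for A: 12.73.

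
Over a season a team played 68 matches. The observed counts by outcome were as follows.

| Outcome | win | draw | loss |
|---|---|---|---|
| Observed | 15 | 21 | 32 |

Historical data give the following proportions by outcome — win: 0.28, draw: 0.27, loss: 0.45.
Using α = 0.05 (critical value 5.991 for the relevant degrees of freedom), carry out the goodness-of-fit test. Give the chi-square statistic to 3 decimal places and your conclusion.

Expected counts E_i = n·p_i: 68×0.28 = 19.04, 68×0.27 = 18.36, 68×0.45 = 30.6.
win: (15 − 19.04)²/19.04 = 16.3216/19.04 = 0.8572
draw: (21 − 18.36)²/18.36 = 6.9696/18.36 = 0.3796
loss: (32 − 30.6)²/30.6 = 1.96/30.6 = 0.0641
Sum = 1.301
df = 2. Since 1.301 < 5.991, we do not reject H₀.

1.301; do not reject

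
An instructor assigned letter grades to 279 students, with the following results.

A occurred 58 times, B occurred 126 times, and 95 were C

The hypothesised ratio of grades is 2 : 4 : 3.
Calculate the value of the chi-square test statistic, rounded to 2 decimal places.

0.33

Ratio total = 9. Expected counts: 279×2/9 = 62, 279×4/9 = 124, 279×3/9 = 93.
cat         O        E   (O−E)²/E
A          58       62      0.258
B         126      124      0.032
C          95       93      0.043
Sum = 0.33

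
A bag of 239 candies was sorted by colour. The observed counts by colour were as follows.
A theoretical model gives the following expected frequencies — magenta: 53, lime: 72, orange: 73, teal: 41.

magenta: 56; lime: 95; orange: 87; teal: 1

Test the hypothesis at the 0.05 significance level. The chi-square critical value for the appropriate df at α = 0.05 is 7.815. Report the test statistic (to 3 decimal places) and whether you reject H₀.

cat          O        E   (O−E)²/E
magenta     56       53     0.1698
lime        95       72     7.3472
orange      87       73     2.6849
teal         1       41    39.0244
Sum = 49.226
df = 3. Since 49.226 > 7.815, we reject H₀.

49.226; reject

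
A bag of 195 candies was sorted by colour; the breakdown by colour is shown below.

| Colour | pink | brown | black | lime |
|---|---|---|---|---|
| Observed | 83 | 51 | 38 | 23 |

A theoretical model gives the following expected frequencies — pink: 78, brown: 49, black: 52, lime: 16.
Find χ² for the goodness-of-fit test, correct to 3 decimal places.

χ² = (83−78)²/78 + (51−49)²/49 + (38−52)²/52 + (23−16)²/16
   = 0.3205 + 0.0816 + 3.7692 + 3.0625
Sum = 7.234

7.234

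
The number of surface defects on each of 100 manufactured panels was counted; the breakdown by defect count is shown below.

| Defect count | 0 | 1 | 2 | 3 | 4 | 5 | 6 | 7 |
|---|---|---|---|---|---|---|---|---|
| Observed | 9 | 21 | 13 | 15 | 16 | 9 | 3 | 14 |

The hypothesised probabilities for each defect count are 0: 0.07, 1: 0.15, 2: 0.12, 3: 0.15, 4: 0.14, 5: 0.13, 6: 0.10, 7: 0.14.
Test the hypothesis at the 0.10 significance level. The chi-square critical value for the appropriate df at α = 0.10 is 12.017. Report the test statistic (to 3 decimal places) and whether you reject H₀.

9.471; do not reject

Expected counts E_i = n·p_i: 100×0.07 = 7, 100×0.15 = 15, 100×0.12 = 12, 100×0.15 = 15, 100×0.14 = 14, 100×0.13 = 13, 100×0.10 = 10, 100×0.14 = 14.
χ² = (9−7)²/7 + (21−15)²/15 + (13−12)²/12 + (15−15)²/15 + (16−14)²/14 + (9−13)²/13 + (3−10)²/10 + (14−14)²/14
   = 0.5714 + 2.4000 + 0.0833 + 0.0000 + 0.2857 + 1.2308 + 4.9000 + 0.0000
Sum = 9.471
df = 7. Since 9.471 < 12.017, we do not reject H₀.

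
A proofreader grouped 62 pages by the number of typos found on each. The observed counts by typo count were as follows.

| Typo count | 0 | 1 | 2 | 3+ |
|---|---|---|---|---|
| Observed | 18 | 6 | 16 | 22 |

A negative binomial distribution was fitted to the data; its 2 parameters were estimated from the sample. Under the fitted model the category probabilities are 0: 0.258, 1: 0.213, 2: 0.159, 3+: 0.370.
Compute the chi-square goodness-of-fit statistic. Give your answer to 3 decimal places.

Expected counts E_i = n·p_i: 62×0.258 = 15.996, 62×0.213 = 13.206, 62×0.159 = 9.858, 62×0.370 = 22.94.
χ² = (18−15.996)²/15.996 + (6−13.206)²/13.206 + (16−9.858)²/9.858 + (22−22.94)²/22.94
   = 0.2511 + 3.9320 + 3.8268 + 0.0385
Sum = 8.048

8.048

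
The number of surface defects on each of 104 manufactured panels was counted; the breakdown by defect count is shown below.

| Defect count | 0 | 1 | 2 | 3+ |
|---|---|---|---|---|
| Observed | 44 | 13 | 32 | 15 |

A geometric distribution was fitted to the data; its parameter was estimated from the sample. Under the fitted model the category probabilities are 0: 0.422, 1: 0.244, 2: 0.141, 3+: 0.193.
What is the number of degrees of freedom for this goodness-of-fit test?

2

There are k = 4 categories and 1 parameter estimated from the data, so df = 4 − 1 − 1 = 2.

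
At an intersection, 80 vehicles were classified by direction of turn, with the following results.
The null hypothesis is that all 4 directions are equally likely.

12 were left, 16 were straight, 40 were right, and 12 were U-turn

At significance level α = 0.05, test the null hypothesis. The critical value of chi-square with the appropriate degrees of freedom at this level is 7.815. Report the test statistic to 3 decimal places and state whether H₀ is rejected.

27.200; reject

Under H₀ each category has probability 1/4, so each expected count is 80/4 = 20.
left: (12 − 20)²/20 = 64/20 = 3.2000
straight: (16 − 20)²/20 = 16/20 = 0.8000
right: (40 − 20)²/20 = 400/20 = 20.0000
U-turn: (12 − 20)²/20 = 64/20 = 3.2000
Sum = 27.200
df = 3. Since 27.200 > 7.815, we reject H₀.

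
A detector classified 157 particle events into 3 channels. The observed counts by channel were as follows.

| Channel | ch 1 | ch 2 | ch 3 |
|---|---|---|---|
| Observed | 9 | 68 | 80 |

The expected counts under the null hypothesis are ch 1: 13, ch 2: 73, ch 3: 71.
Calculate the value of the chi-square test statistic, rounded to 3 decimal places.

2.714

ch 1: (9 − 13)²/13 = 16/13 = 1.2308
ch 2: (68 − 73)²/73 = 25/73 = 0.3425
ch 3: (80 − 71)²/71 = 81/71 = 1.1408
Sum = 2.714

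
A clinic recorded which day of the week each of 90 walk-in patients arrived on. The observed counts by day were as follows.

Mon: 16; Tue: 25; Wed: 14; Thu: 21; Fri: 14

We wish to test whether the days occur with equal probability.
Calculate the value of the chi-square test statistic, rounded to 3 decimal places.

Expected count for each of the 5 categories: 90/5 = 18.
cat         O        E   (O−E)²/E
Mon        16       18     0.2222
Tue        25       18     2.7222
Wed        14       18     0.8889
Thu        21       18     0.5000
Fri        14       18     0.8889
Sum = 5.222

5.222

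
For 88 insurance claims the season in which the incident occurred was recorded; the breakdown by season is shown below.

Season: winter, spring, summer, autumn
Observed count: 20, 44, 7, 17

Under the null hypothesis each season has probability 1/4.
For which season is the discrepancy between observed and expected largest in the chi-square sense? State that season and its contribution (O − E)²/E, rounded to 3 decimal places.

spring, 22.000

Expected count for each of the 4 categories: 88/4 = 22.
cat         O        E   (O−E)²/E
winter     20       22     0.1818
spring     44       22    22.0000
summer      7       22    10.2273
autumn     17       22     1.1364
The largest term is for spring: 22.000.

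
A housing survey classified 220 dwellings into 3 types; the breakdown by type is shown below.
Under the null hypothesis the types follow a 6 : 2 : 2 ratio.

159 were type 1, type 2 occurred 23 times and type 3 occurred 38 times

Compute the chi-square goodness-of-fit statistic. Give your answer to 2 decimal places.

16.36

Ratio total = 10. Expected counts: 220×6/10 = 132, 220×2/10 = 44, 220×2/10 = 44.
χ² = (159−132)²/132 + (23−44)²/44 + (38−44)²/44
   = 5.523 + 10.023 + 0.818
Sum = 16.36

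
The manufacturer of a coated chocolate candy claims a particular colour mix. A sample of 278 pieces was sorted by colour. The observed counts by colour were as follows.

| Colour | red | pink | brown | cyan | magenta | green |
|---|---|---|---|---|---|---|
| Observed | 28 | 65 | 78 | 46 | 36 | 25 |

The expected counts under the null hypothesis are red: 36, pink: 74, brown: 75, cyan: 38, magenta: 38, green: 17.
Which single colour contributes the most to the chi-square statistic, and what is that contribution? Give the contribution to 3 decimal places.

red: (28 − 36)²/36 = 64/36 = 1.7778
pink: (65 − 74)²/74 = 81/74 = 1.0946
brown: (78 − 75)²/75 = 9/75 = 0.1200
cyan: (46 − 38)²/38 = 64/38 = 1.6842
magenta: (36 − 38)²/38 = 4/38 = 0.1053
green: (25 − 17)²/17 = 64/17 = 3.7647
The largest term is for green: 3.765.

green, 3.765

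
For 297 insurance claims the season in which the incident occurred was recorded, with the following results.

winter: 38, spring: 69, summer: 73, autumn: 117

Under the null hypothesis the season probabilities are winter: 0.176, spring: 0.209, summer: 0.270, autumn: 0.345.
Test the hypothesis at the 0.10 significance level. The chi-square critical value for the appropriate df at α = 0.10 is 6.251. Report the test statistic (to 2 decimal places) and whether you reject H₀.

7.38; reject

Expected counts E_i = n·p_i: 297×0.176 = 52.272, 297×0.209 = 62.073, 297×0.270 = 80.19, 297×0.345 = 102.465.
χ² = (38−52.272)²/52.272 + (69−62.073)²/62.073 + (73−80.19)²/80.19 + (117−102.465)²/102.465
   = 3.897 + 0.773 + 0.645 + 2.062
Sum = 7.38
df = 3. Since 7.38 > 6.251, we reject H₀.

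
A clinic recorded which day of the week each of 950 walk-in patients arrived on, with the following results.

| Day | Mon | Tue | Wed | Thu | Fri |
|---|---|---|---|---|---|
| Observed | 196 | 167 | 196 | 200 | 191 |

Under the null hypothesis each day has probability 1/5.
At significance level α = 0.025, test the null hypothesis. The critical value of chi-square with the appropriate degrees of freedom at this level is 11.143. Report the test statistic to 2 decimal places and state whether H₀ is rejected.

Expected count for each of the 5 categories: 950/5 = 190.
cat         O        E   (O−E)²/E
Mon       196      190      0.189
Tue       167      190      2.784
Wed       196      190      0.189
Thu       200      190      0.526
Fri       191      190      0.005
Sum = 3.69
df = 4. Since 3.69 < 11.143, we do not reject H₀.

3.69; do not reject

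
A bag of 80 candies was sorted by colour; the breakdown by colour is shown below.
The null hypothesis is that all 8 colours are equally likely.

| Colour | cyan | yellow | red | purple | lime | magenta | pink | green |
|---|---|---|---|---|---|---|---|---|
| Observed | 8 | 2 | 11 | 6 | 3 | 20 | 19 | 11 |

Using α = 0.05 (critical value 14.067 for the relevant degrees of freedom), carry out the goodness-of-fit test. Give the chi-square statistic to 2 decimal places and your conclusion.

Under H₀ each category has probability 1/8, so each expected count is 80/8 = 10.
χ² = (8−10)²/10 + (2−10)²/10 + (11−10)²/10 + (6−10)²/10 + (3−10)²/10 + (20−10)²/10 + (19−10)²/10 + (11−10)²/10
   = 0.400 + 6.400 + 0.100 + 1.600 + 4.900 + 10.000 + 8.100 + 0.100
Sum = 31.60
df = 7. Since 31.60 > 14.067, we reject H₀.

31.60; reject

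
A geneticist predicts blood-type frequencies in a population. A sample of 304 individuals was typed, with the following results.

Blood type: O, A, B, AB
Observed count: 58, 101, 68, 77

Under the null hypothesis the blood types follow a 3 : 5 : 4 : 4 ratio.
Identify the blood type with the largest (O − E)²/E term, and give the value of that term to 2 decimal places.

B, 0.84

Ratio total = 16. Expected counts: 304×3/16 = 57, 304×5/16 = 95, 304×4/16 = 76, 304×4/16 = 76.
χ² = (58−57)²/57 + (101−95)²/95 + (68−76)²/76 + (77−76)²/76
   = 0.018 + 0.379 + 0.842 + 0.013
The largest term is for B: 0.84.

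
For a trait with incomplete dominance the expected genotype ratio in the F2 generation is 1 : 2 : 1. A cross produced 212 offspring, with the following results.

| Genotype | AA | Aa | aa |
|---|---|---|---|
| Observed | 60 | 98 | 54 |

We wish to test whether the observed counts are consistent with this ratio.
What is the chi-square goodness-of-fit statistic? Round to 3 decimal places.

1.547

Ratio total = 4. Expected counts: 212×1/4 = 53, 212×2/4 = 106, 212×1/4 = 53.
AA: (60 − 53)²/53 = 49/53 = 0.9245
Aa: (98 − 106)²/106 = 64/106 = 0.6038
aa: (54 − 53)²/53 = 1/53 = 0.0189
Sum = 1.547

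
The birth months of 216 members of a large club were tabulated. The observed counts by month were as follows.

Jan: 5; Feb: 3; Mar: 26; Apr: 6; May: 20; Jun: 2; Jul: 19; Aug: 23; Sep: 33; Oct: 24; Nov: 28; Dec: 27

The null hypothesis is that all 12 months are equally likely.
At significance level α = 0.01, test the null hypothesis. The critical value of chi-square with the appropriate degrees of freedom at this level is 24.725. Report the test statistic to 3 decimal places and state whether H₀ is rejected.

Under H₀ each category has probability 1/12, so each expected count is 216/12 = 18.
cat         O        E   (O−E)²/E
Jan         5       18     9.3889
Feb         3       18    12.5000
Mar        26       18     3.5556
Apr         6       18     8.0000
May        20       18     0.2222
Jun         2       18    14.2222
Jul        19       18     0.0556
Aug        23       18     1.3889
Sep        33       18    12.5000
Oct        24       18     2.0000
Nov        28       18     5.5556
Dec        27       18     4.5000
Sum = 73.889
df = 11. Since 73.889 > 24.725, we reject H₀.

73.889; reject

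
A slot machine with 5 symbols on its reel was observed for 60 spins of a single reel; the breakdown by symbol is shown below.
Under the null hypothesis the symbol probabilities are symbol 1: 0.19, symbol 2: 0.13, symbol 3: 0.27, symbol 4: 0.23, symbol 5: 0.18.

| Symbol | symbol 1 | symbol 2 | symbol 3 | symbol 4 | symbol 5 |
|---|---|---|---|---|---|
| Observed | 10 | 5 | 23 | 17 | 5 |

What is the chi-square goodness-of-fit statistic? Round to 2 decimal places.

7.89

Expected counts E_i = n·p_i: 60×0.19 = 11.4, 60×0.13 = 7.8, 60×0.27 = 16.2, 60×0.23 = 13.8, 60×0.18 = 10.8.
χ² = (10−11.4)²/11.4 + (5−7.8)²/7.8 + (23−16.2)²/16.2 + (17−13.8)²/13.8 + (5−10.8)²/10.8
   = 0.172 + 1.005 + 2.854 + 0.742 + 3.115
Sum = 7.89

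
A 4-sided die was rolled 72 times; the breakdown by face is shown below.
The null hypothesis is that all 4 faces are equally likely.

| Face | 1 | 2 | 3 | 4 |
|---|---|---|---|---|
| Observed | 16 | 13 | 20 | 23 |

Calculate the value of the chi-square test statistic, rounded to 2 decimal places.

3.22

Expected count for each of the 4 categories: 72/4 = 18.
1: (16 − 18)²/18 = 4/18 = 0.222
2: (13 − 18)²/18 = 25/18 = 1.389
3: (20 − 18)²/18 = 4/18 = 0.222
4: (23 − 18)²/18 = 25/18 = 1.389
Sum = 3.22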